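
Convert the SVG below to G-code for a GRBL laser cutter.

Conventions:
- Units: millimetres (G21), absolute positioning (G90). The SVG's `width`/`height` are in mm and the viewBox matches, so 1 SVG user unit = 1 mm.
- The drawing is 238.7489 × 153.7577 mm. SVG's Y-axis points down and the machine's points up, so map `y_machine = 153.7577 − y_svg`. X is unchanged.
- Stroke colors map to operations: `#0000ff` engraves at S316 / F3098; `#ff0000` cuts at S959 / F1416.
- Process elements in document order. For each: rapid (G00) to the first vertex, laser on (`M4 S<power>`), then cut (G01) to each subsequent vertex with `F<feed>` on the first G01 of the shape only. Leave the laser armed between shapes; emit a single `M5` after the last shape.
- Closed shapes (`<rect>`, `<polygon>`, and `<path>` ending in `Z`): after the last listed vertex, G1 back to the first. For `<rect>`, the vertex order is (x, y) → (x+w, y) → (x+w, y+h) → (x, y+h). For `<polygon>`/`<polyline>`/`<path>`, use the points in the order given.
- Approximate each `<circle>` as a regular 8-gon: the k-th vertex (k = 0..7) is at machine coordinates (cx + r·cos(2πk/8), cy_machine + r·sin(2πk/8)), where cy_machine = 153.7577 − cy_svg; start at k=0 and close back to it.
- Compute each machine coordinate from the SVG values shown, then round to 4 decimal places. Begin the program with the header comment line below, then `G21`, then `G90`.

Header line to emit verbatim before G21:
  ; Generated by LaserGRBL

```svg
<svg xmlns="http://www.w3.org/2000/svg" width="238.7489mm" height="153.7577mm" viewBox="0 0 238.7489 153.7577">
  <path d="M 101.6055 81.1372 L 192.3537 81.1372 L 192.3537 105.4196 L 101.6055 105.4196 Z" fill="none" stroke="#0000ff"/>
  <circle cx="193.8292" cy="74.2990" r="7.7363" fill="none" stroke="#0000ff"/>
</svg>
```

; Generated by LaserGRBL
G21
G90
G00 X101.6055 Y72.6205
M4 S316
G01 X192.3537 Y72.6205 F3098
G01 X192.3537 Y48.3381
G01 X101.6055 Y48.3381
G01 X101.6055 Y72.6205
G00 X201.5655 Y79.4587
M4 S316
G01 X199.2996 Y84.9291 F3098
G01 X193.8292 Y87.1950
G01 X188.3588 Y84.9291
G01 X186.0929 Y79.4587
G01 X188.3588 Y73.9883
G01 X193.8292 Y71.7224
G01 X199.2996 Y73.9883
G01 X201.5655 Y79.4587
M5

viewBox `0 0 238.7489 153.7577` with mm width/height → 1 unit = 1 mm. Flip: y_m = 153.7577 − y_svg.

**Shape 1** — `<path>` rectangle, stroke `#0000ff` → engrave (S316, F3098). Machine vertices: (101.6055,72.6205) → (192.3537,72.6205) → (192.3537,48.3381) → (101.6055,48.3381) → (101.6055,72.6205). Closed: final G1 returns to the first vertex.

**Shape 2** — `<circle>` circle, stroke `#0000ff` → engrave (S316, F3098). Machine vertices: (201.5655,79.4587) → (199.2996,84.9291) → (193.8292,87.1950) → (188.3588,84.9291) → (186.0929,79.4587) → (188.3588,73.9883) → (193.8292,71.7224) → (199.2996,73.9883) → (201.5655,79.4587). Closed: final G1 returns to the first vertex.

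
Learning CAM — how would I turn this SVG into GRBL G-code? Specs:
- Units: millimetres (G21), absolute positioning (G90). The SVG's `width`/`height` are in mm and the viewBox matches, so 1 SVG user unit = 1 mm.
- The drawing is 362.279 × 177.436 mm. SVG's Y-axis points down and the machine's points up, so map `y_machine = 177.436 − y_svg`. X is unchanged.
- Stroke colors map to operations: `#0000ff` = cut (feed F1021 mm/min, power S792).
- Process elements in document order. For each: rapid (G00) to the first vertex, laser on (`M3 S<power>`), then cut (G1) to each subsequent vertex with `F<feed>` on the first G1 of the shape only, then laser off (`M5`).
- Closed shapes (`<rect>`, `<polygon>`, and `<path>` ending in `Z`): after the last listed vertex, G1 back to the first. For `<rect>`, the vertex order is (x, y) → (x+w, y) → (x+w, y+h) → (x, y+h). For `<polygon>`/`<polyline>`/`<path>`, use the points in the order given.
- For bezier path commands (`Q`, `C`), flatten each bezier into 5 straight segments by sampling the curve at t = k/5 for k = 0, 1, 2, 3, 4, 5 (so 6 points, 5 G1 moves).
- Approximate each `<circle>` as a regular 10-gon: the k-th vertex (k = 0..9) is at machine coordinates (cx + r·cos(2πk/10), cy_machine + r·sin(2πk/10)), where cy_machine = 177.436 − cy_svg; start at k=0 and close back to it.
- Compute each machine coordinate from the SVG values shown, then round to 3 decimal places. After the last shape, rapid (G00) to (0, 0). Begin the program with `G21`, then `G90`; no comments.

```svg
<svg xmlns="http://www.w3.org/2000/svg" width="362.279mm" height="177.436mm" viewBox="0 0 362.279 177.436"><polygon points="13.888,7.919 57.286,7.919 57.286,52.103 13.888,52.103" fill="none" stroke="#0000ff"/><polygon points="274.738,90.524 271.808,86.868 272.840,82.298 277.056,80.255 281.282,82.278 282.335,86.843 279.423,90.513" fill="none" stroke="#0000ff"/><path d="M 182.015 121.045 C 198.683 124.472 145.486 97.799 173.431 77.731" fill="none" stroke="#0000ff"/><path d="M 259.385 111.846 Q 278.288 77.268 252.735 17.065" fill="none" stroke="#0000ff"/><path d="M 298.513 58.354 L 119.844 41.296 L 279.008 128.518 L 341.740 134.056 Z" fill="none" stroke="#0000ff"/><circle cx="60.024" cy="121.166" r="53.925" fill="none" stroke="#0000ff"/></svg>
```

Since the viewBox matches the mm dimensions, user units are millimetres directly. The only transform is the Y-flip y_m = 177.436 − y_svg.

Shape 1 is a rectangle drawn with `<polygon>`. Its stroke #0000ff means cut at S792, F1021. After flipping Y the toolpath is (13.888,169.517) → (57.286,169.517) → (57.286,125.333) → (13.888,125.333) → (13.888,169.517), returning to the start.

Shape 2 is a regular polygon drawn with `<polygon>`. Its stroke #0000ff means cut at S792, F1021. After flipping Y the toolpath is (274.738,86.912) → (271.808,90.568) → (272.840,95.138) → (277.056,97.181) → (281.282,95.158) → (282.335,90.593) → (279.423,86.923) → (274.738,86.912), returning to the start.

Shape 3 is a cubic bezier drawn with `<path>`. Its stroke #0000ff means cut at S792, F1021. After flipping Y the toolpath is (182.015,56.391) → (184.840,57.653) → (178.146,64.377) → (169.181,74.802) → (165.193,87.165) → (173.431,99.705).

Shape 4 is a quadratic bezier drawn with `<path>`. Its stroke #0000ff means cut at S792, F1021. After flipping Y the toolpath is (259.385,65.590) → (265.168,80.446) → (267.394,97.352) → (266.064,116.309) → (261.178,137.315) → (252.735,160.371).

Shape 5 is a closed polygon drawn with `<path>`. Its stroke #0000ff means cut at S792, F1021. After flipping Y the toolpath is (298.513,119.082) → (119.844,136.140) → (279.008,48.918) → (341.740,43.380) → (298.513,119.082), returning to the start.

Shape 6 is a circle drawn with `<circle>`. Its stroke #0000ff means cut at S792, F1021. After flipping Y the toolpath is (113.949,56.270) → (103.650,87.966) → (76.688,107.556) → (43.360,107.556) → (16.398,87.966) → (6.099,56.270) → (16.398,24.574) → (43.360,4.984) → (76.688,4.984) → (103.650,24.574) → (113.949,56.270), returning to the start.

G21
G90
G00 X13.888 Y169.517
M3 S792
G1 X57.286 Y169.517 F1021
G1 X57.286 Y125.333
G1 X13.888 Y125.333
G1 X13.888 Y169.517
M5
G00 X274.738 Y86.912
M3 S792
G1 X271.808 Y90.568 F1021
G1 X272.840 Y95.138
G1 X277.056 Y97.181
G1 X281.282 Y95.158
G1 X282.335 Y90.593
G1 X279.423 Y86.923
G1 X274.738 Y86.912
M5
G00 X182.015 Y56.391
M3 S792
G1 X184.840 Y57.653 F1021
G1 X178.146 Y64.377
G1 X169.181 Y74.802
G1 X165.193 Y87.165
G1 X173.431 Y99.705
M5
G00 X259.385 Y65.590
M3 S792
G1 X265.168 Y80.446 F1021
G1 X267.394 Y97.352
G1 X266.064 Y116.309
G1 X261.178 Y137.315
G1 X252.735 Y160.371
M5
G00 X298.513 Y119.082
M3 S792
G1 X119.844 Y136.140 F1021
G1 X279.008 Y48.918
G1 X341.740 Y43.380
G1 X298.513 Y119.082
M5
G00 X113.949 Y56.270
M3 S792
G1 X103.650 Y87.966 F1021
G1 X76.688 Y107.556
G1 X43.360 Y107.556
G1 X16.398 Y87.966
G1 X6.099 Y56.270
G1 X16.398 Y24.574
G1 X43.360 Y4.984
G1 X76.688 Y4.984
G1 X103.650 Y24.574
G1 X113.949 Y56.270
M5
G00 X0.000 Y0.000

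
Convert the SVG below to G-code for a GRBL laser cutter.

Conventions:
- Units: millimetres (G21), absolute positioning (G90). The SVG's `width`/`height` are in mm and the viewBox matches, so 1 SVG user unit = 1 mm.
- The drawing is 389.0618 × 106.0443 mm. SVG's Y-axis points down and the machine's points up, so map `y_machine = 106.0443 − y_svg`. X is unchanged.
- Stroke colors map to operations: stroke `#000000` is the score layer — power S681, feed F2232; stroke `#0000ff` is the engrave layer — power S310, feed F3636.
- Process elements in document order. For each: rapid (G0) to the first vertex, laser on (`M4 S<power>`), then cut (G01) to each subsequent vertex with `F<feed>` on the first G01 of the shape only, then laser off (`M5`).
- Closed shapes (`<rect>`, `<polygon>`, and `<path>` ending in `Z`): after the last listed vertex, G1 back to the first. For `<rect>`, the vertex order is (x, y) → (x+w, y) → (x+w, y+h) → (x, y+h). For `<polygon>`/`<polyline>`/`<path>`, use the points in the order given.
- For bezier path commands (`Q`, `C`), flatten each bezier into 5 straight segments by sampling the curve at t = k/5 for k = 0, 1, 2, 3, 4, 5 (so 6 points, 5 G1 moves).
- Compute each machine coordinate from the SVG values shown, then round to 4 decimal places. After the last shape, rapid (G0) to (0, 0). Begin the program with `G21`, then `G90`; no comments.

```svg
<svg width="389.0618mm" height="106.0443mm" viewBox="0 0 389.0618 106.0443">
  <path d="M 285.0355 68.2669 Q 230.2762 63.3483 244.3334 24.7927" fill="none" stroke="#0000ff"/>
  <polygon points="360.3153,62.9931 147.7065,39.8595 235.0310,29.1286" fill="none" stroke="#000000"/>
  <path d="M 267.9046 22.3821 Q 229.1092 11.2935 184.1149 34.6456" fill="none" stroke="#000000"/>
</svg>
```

Since the viewBox matches the mm dimensions, user units are millimetres directly. The only transform is the Y-flip y_m = 106.0443 − y_svg.

Shape 1 is a quadratic bezier drawn with `<path>`. Its stroke #0000ff means engrave at S310, F3636. After flipping Y the toolpath is (285.0355,37.7774) → (265.8844,41.0903) → (252.2387,47.0942) → (244.0983,55.7890) → (241.4632,67.1748) → (244.3334,81.2516).

Shape 2 is a closed polygon drawn with `<polygon>`. Its stroke #000000 means score at S681, F2232. After flipping Y the toolpath is (360.3153,43.0512) → (147.7065,66.1848) → (235.0310,76.9157) → (360.3153,43.0512), returning to the start.

Shape 3 is a quadratic bezier drawn with `<path>`. Its stroke #000000 means score at S681, F2232. After flipping Y the toolpath is (267.9046,83.6622) → (252.1385,86.7200) → (235.8765,87.0226) → (219.1185,84.5699) → (201.8647,79.3619) → (184.1149,71.3987).

G21
G90
G0 X285.0355 Y37.7774
M4 S310
G01 X265.8844 Y41.0903 F3636
G01 X252.2387 Y47.0942
G01 X244.0983 Y55.7890
G01 X241.4632 Y67.1748
G01 X244.3334 Y81.2516
M5
G0 X360.3153 Y43.0512
M4 S681
G01 X147.7065 Y66.1848 F2232
G01 X235.0310 Y76.9157
G01 X360.3153 Y43.0512
M5
G0 X267.9046 Y83.6622
M4 S681
G01 X252.1385 Y86.7200 F2232
G01 X235.8765 Y87.0226
G01 X219.1185 Y84.5699
G01 X201.8647 Y79.3619
G01 X184.1149 Y71.3987
M5
G0 X0.0000 Y0.0000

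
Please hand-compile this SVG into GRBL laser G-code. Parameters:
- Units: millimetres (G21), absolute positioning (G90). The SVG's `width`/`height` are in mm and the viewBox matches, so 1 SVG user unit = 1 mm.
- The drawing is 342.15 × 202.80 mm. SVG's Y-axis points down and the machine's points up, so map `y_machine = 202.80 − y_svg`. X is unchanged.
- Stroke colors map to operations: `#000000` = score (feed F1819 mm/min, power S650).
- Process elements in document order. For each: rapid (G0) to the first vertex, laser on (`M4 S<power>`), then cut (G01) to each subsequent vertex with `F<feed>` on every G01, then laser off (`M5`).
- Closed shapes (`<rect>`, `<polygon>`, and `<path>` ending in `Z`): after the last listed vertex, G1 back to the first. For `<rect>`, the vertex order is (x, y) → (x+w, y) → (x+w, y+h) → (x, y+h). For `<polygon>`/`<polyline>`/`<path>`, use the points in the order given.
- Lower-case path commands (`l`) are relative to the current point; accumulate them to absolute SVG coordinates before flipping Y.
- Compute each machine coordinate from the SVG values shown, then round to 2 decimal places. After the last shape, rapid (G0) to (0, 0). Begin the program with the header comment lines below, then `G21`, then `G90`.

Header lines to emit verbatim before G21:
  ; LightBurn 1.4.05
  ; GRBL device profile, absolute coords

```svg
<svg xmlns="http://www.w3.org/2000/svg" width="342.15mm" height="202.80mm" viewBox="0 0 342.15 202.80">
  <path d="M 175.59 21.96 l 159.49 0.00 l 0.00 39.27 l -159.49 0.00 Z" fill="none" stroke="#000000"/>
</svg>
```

viewBox `0 0 342.15 202.80` with mm width/height → 1 unit = 1 mm. Flip: y_m = 202.80 − y_svg.

**Shape 1** — `<path>` rectangle, stroke `#000000` → score (S650, F1819). Machine vertices: (175.59,180.84) → (335.08,180.84) → (335.08,141.57) → (175.59,141.57) → (175.59,180.84). Closed: final G1 returns to the first vertex.

; LightBurn 1.4.05
; GRBL device profile, absolute coords
G21
G90
G0 X175.59 Y180.84
M4 S650
G01 X335.08 Y180.84 F1819
G01 X335.08 Y141.57 F1819
G01 X175.59 Y141.57 F1819
G01 X175.59 Y180.84 F1819
M5
G0 X0.00 Y0.00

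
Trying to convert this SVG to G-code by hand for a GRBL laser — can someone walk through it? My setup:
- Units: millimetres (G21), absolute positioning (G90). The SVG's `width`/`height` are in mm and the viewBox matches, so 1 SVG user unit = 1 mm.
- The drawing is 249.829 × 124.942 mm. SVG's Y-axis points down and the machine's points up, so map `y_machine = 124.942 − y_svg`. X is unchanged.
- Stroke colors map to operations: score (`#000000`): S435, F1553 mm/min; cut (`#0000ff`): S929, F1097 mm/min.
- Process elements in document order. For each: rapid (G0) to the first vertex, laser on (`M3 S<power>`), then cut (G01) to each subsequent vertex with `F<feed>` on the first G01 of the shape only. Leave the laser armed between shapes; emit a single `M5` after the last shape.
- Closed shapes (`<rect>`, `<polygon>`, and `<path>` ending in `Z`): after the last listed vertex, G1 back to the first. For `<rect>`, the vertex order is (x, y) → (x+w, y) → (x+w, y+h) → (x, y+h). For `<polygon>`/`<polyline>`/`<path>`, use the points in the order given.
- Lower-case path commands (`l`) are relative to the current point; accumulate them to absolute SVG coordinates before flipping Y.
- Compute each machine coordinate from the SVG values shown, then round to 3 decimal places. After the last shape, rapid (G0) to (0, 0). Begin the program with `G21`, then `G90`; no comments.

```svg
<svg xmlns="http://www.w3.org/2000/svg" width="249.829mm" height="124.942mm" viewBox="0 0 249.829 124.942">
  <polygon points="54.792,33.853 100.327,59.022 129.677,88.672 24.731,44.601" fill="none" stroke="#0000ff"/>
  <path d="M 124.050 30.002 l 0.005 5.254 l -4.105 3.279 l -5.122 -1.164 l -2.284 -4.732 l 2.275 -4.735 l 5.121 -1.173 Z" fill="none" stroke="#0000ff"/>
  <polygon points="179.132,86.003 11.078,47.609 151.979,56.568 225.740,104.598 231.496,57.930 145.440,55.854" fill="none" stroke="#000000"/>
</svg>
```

viewBox `0 0 249.829 124.942` with mm width/height → 1 unit = 1 mm. Flip: y_m = 124.942 − y_svg.

**Shape 1** — `<polygon>` closed polygon, stroke `#0000ff` → cut (S929, F1097). Machine vertices: (54.792,91.089) → (100.327,65.920) → (129.677,36.270) → (24.731,80.341) → (54.792,91.089). Closed: final G1 returns to the first vertex.

**Shape 2** — `<path>` regular polygon, stroke `#0000ff` → cut (S929, F1097). Machine vertices: (124.050,94.940) → (124.055,89.686) → (119.950,86.407) → (114.828,87.571) → (112.544,92.303) → (114.819,97.038) → (119.940,98.211) → (124.050,94.940). Closed: final G1 returns to the first vertex.

**Shape 3** — `<polygon>` closed polygon, stroke `#000000` → score (S435, F1553). Machine vertices: (179.132,38.939) → (11.078,77.333) → (151.979,68.374) → (225.740,20.344) → (231.496,67.012) → (145.440,69.088) → (179.132,38.939). Closed: final G1 returns to the first vertex.

G21
G90
G0 X54.792 Y91.089
M3 S929
G01 X100.327 Y65.920 F1097
G01 X129.677 Y36.270
G01 X24.731 Y80.341
G01 X54.792 Y91.089
G0 X124.050 Y94.940
M3 S929
G01 X124.055 Y89.686 F1097
G01 X119.950 Y86.407
G01 X114.828 Y87.571
G01 X112.544 Y92.303
G01 X114.819 Y97.038
G01 X119.940 Y98.211
G01 X124.050 Y94.940
G0 X179.132 Y38.939
M3 S435
G01 X11.078 Y77.333 F1553
G01 X151.979 Y68.374
G01 X225.740 Y20.344
G01 X231.496 Y67.012
G01 X145.440 Y69.088
G01 X179.132 Y38.939
M5
G0 X0.000 Y0.000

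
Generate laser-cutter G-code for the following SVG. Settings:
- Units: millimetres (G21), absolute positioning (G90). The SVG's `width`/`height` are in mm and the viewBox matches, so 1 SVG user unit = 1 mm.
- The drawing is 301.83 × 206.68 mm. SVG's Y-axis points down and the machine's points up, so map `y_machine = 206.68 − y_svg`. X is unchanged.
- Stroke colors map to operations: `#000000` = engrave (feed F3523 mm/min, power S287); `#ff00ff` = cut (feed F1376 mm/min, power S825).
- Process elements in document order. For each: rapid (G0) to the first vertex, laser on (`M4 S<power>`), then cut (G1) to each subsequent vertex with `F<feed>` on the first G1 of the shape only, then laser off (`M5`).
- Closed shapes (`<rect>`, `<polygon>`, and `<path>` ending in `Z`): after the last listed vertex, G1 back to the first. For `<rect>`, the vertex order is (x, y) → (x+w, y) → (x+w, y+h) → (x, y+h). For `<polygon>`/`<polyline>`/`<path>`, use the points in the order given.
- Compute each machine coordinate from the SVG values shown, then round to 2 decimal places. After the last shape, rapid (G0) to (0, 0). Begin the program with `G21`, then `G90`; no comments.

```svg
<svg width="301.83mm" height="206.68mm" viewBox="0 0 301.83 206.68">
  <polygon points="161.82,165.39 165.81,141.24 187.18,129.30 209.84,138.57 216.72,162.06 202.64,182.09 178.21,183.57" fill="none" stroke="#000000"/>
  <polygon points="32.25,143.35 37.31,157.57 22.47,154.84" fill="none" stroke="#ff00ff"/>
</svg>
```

Since the viewBox matches the mm dimensions, user units are millimetres directly. The only transform is the Y-flip y_m = 206.68 − y_svg.

Shape 1 is a regular polygon drawn with `<polygon>`. Its stroke #000000 means engrave at S287, F3523. After flipping Y the toolpath is (161.82,41.29) → (165.81,65.44) → (187.18,77.38) → (209.84,68.11) → (216.72,44.62) → (202.64,24.59) → (178.21,23.11) → (161.82,41.29), returning to the start.

Shape 2 is a regular polygon drawn with `<polygon>`. Its stroke #ff00ff means cut at S825, F1376. After flipping Y the toolpath is (32.25,63.33) → (37.31,49.11) → (22.47,51.84) → (32.25,63.33), returning to the start.

G21
G90
G0 X161.82 Y41.29
M4 S287
G1 X165.81 Y65.44 F3523
G1 X187.18 Y77.38
G1 X209.84 Y68.11
G1 X216.72 Y44.62
G1 X202.64 Y24.59
G1 X178.21 Y23.11
G1 X161.82 Y41.29
M5
G0 X32.25 Y63.33
M4 S825
G1 X37.31 Y49.11 F1376
G1 X22.47 Y51.84
G1 X32.25 Y63.33
M5
G0 X0.00 Y0.00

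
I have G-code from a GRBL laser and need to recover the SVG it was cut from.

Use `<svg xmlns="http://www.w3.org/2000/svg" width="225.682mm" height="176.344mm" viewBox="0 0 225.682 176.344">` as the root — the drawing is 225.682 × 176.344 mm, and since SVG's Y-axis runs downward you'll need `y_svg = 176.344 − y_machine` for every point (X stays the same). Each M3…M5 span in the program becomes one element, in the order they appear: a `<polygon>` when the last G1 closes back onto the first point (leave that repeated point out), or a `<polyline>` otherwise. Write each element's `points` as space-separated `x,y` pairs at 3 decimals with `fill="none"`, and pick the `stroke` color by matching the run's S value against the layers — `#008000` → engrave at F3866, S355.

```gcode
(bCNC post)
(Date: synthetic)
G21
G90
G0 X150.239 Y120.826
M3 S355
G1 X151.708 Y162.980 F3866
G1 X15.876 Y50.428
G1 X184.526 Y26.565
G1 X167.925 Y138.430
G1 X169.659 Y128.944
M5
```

Machine Y-up, SVG Y-down with viewBox height 176.344, so y_svg = 176.344 − y_machine; X carries over. Every run uses S355, so all elements get stroke `#008000` (engrave).

Run 1: The run is open, so emit a `<polyline>` with points (Y-flipped): 150.239,55.518 151.708,13.364 15.876,125.916 184.526,149.779 167.925,37.914 169.659,47.400.

<svg xmlns="http://www.w3.org/2000/svg" width="225.682mm" height="176.344mm" viewBox="0 0 225.682 176.344">
  <polyline points="150.239,55.518 151.708,13.364 15.876,125.916 184.526,149.779 167.925,37.914 169.659,47.400" fill="none" stroke="#008000"/>
</svg>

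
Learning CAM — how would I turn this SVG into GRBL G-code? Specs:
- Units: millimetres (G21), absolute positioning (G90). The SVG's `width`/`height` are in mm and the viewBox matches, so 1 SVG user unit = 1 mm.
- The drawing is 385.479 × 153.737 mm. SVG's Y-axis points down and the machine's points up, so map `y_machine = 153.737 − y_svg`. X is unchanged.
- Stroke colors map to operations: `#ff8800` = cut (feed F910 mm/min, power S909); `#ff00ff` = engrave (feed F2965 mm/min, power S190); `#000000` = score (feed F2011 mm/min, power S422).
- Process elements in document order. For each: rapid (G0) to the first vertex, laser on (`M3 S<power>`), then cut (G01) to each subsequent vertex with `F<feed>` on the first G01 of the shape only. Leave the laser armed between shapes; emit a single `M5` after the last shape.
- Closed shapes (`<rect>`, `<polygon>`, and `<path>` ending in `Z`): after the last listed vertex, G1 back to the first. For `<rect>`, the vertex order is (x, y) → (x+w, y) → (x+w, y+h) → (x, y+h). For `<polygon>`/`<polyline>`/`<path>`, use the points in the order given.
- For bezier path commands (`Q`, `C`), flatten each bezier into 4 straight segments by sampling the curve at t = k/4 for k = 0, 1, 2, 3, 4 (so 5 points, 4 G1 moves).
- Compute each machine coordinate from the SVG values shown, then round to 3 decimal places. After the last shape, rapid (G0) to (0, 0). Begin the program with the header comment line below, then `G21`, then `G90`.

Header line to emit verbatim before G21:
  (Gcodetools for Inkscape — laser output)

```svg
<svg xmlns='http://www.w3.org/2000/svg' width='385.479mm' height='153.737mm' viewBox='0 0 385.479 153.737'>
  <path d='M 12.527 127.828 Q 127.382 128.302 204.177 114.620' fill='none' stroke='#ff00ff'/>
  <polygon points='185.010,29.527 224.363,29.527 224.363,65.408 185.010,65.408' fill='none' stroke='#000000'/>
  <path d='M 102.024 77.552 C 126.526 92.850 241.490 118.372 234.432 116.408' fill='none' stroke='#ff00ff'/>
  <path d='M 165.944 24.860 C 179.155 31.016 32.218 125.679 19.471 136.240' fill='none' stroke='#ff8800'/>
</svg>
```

1 u = 1 mm; y_m = 153.737 − y.

[1] `<path>` quadratic bezier, #ff00ff→engrave S190 F2965: (12.527,25.909) → (67.576,26.557) → (117.867,28.974) → (163.401,33.161) → (204.177,39.117)

[2] `<polygon>` rectangle, #000000→score S422 F2011: (185.010,124.210) → (224.363,124.210) → (224.363,88.329) → (185.010,88.329) → (185.010,124.210) (closed)

[3] `<path>` cubic bezier, #ff00ff→engrave S190 F2965: (102.024,76.185) → (134.042,63.384) → (180.063,50.284) → (220.166,40.420) → (234.432,37.329)

[4] `<path>` cubic bezier, #ff8800→cut S909 F910: (165.944,128.877) → (150.424,110.362) → (102.442,74.839) → (49.593,38.490) → (19.471,17.497)

(Gcodetools for Inkscape — laser output)
G21
G90
G0 X12.527 Y25.909
M3 S190
G01 X67.576 Y26.557 F2965
G01 X117.867 Y28.974
G01 X163.401 Y33.161
G01 X204.177 Y39.117
G0 X185.010 Y124.210
M3 S422
G01 X224.363 Y124.210 F2011
G01 X224.363 Y88.329
G01 X185.010 Y88.329
G01 X185.010 Y124.210
G0 X102.024 Y76.185
M3 S190
G01 X134.042 Y63.384 F2965
G01 X180.063 Y50.284
G01 X220.166 Y40.420
G01 X234.432 Y37.329
G0 X165.944 Y128.877
M3 S909
G01 X150.424 Y110.362 F910
G01 X102.442 Y74.839
G01 X49.593 Y38.490
G01 X19.471 Y17.497
M5
G0 X0.000 Y0.000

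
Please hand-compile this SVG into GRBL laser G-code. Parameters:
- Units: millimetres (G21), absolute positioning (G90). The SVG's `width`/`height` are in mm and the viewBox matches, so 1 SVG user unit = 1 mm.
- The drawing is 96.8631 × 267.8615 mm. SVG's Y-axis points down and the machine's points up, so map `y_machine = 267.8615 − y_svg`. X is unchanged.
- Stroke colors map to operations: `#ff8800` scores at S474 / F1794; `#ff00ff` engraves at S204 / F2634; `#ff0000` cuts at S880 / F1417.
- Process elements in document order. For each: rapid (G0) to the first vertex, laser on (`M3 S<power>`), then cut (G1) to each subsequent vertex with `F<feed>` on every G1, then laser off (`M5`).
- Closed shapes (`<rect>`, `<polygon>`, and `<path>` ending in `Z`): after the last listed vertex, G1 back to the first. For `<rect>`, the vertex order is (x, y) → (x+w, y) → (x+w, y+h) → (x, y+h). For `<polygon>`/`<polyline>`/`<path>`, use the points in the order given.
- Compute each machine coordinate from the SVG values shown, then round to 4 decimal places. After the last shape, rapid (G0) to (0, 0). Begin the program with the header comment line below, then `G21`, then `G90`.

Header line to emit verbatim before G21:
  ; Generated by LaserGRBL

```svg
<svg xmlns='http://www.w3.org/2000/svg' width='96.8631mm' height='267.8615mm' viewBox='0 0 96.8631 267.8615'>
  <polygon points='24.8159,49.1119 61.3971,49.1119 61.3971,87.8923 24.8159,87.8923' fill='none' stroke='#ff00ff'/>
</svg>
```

; Generated by LaserGRBL
G21
G90
G0 X24.8159 Y218.7496
M3 S204
G1 X61.3971 Y218.7496 F2634
G1 X61.3971 Y179.9692 F2634
G1 X24.8159 Y179.9692 F2634
G1 X24.8159 Y218.7496 F2634
M5
G0 X0.0000 Y0.0000

viewBox `0 0 96.8631 267.8615` with mm width/height → 1 unit = 1 mm. Flip: y_m = 267.8615 − y_svg.

**Shape 1** — `<polygon>` rectangle, stroke `#ff00ff` → engrave (S204, F2634). Machine vertices: (24.8159,218.7496) → (61.3971,218.7496) → (61.3971,179.9692) → (24.8159,179.9692) → (24.8159,218.7496). Closed: final G1 returns to the first vertex.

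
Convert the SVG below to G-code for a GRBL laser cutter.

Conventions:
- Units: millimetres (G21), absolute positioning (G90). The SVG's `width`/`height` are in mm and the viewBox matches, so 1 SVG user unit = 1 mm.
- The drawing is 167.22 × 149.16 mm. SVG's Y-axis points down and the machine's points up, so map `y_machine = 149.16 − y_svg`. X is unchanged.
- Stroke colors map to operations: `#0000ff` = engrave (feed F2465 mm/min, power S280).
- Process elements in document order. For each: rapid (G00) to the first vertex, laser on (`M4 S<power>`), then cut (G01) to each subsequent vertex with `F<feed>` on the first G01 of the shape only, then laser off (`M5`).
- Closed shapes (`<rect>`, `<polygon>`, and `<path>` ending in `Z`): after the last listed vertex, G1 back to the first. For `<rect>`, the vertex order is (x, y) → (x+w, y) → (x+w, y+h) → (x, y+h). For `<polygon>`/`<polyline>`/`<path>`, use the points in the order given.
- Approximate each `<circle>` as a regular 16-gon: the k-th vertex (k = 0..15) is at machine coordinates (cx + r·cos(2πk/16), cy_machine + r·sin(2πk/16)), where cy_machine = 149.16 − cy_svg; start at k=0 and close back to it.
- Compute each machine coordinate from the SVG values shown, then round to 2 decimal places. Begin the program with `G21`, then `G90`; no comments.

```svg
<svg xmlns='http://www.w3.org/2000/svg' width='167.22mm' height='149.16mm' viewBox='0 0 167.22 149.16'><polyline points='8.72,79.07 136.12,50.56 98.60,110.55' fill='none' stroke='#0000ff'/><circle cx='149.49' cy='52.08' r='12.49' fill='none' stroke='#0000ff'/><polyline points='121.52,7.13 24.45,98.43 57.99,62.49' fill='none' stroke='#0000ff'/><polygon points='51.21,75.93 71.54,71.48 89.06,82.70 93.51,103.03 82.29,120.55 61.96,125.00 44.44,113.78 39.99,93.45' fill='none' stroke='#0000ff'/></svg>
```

Since the viewBox matches the mm dimensions, user units are millimetres directly. The only transform is the Y-flip y_m = 149.16 − y_svg.

Shape 1 is a open polyline drawn with `<polyline>`. Its stroke #0000ff means engrave at S280, F2465. After flipping Y the toolpath is (8.72,70.09) → (136.12,98.60) → (98.60,38.61).

Shape 2 is a circle drawn with `<circle>`. Its stroke #0000ff means engrave at S280, F2465. After flipping Y the toolpath is (161.98,97.08) → (161.03,101.86) → (158.32,105.91) → (154.27,108.62) → (149.49,109.57) → (144.71,108.62) → (140.66,105.91) → (137.95,101.86) → (137.00,97.08) → (137.95,92.30) → (140.66,88.25) → (144.71,85.54) → (149.49,84.59) → (154.27,85.54) → (158.32,88.25) → (161.03,92.30) → (161.98,97.08), returning to the start.

Shape 3 is a open polyline drawn with `<polyline>`. Its stroke #0000ff means engrave at S280, F2465. After flipping Y the toolpath is (121.52,142.03) → (24.45,50.73) → (57.99,86.67).

Shape 4 is a regular polygon drawn with `<polygon>`. Its stroke #0000ff means engrave at S280, F2465. After flipping Y the toolpath is (51.21,73.23) → (71.54,77.68) → (89.06,66.46) → (93.51,46.13) → (82.29,28.61) → (61.96,24.16) → (44.44,35.38) → (39.99,55.71) → (51.21,73.23), returning to the start.

G21
G90
G00 X8.72 Y70.09
M4 S280
G01 X136.12 Y98.60 F2465
G01 X98.60 Y38.61
M5
G00 X161.98 Y97.08
M4 S280
G01 X161.03 Y101.86 F2465
G01 X158.32 Y105.91
G01 X154.27 Y108.62
G01 X149.49 Y109.57
G01 X144.71 Y108.62
G01 X140.66 Y105.91
G01 X137.95 Y101.86
G01 X137.00 Y97.08
G01 X137.95 Y92.30
G01 X140.66 Y88.25
G01 X144.71 Y85.54
G01 X149.49 Y84.59
G01 X154.27 Y85.54
G01 X158.32 Y88.25
G01 X161.03 Y92.30
G01 X161.98 Y97.08
M5
G00 X121.52 Y142.03
M4 S280
G01 X24.45 Y50.73 F2465
G01 X57.99 Y86.67
M5
G00 X51.21 Y73.23
M4 S280
G01 X71.54 Y77.68 F2465
G01 X89.06 Y66.46
G01 X93.51 Y46.13
G01 X82.29 Y28.61
G01 X61.96 Y24.16
G01 X44.44 Y35.38
G01 X39.99 Y55.71
G01 X51.21 Y73.23
M5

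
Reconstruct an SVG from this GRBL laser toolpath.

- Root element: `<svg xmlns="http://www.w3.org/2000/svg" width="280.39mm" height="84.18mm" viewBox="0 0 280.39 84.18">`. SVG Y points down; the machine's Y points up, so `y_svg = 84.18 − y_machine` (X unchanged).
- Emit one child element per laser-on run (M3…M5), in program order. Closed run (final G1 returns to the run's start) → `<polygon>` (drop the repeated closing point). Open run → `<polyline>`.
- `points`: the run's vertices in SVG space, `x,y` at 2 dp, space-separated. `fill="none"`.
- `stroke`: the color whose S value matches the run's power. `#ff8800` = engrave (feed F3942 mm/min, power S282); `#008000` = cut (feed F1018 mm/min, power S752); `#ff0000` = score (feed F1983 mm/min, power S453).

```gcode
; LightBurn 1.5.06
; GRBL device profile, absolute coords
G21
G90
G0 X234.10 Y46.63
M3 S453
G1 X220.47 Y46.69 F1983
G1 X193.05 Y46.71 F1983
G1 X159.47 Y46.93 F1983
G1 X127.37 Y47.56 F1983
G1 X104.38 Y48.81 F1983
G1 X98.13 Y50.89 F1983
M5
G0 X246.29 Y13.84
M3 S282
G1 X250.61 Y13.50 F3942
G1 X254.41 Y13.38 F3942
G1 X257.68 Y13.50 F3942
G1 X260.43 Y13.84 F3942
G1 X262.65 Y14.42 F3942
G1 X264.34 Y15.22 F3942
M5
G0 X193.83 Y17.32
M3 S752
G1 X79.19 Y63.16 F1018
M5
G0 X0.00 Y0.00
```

<svg xmlns="http://www.w3.org/2000/svg" width="280.39mm" height="84.18mm" viewBox="0 0 280.39 84.18">
  <polyline points="234.10,37.55 220.47,37.49 193.05,37.47 159.47,37.25 127.37,36.62 104.38,35.37 98.13,33.29" fill="none" stroke="#ff0000"/>
  <polyline points="246.29,70.34 250.61,70.68 254.41,70.80 257.68,70.68 260.43,70.34 262.65,69.76 264.34,68.96" fill="none" stroke="#ff8800"/>
  <polyline points="193.83,66.86 79.19,21.02" fill="none" stroke="#008000"/>
</svg>

Each laser-on run becomes one SVG element. Flip Y back into SVG space with y_svg = 84.18 − y_machine.

Run 1: S453 ⇒ score layer `#ff0000`. The run is open, so emit a `<polyline>` with points (Y-flipped): 234.10,37.55 220.47,37.49 193.05,37.47 159.47,37.25 127.37,36.62 104.38,35.37 98.13,33.29.

Run 2: the run's S282 means `#ff8800` (engrave). The run is open, so emit a `<polyline>` with points (Y-flipped): 246.29,70.34 250.61,70.68 254.41,70.80 257.68,70.68 260.43,70.34 262.65,69.76 264.34,68.96.

Run 3: the run's S752 means `#008000` (cut). The run is open, so emit a `<polyline>` with points (Y-flipped): 193.83,66.86 79.19,21.02.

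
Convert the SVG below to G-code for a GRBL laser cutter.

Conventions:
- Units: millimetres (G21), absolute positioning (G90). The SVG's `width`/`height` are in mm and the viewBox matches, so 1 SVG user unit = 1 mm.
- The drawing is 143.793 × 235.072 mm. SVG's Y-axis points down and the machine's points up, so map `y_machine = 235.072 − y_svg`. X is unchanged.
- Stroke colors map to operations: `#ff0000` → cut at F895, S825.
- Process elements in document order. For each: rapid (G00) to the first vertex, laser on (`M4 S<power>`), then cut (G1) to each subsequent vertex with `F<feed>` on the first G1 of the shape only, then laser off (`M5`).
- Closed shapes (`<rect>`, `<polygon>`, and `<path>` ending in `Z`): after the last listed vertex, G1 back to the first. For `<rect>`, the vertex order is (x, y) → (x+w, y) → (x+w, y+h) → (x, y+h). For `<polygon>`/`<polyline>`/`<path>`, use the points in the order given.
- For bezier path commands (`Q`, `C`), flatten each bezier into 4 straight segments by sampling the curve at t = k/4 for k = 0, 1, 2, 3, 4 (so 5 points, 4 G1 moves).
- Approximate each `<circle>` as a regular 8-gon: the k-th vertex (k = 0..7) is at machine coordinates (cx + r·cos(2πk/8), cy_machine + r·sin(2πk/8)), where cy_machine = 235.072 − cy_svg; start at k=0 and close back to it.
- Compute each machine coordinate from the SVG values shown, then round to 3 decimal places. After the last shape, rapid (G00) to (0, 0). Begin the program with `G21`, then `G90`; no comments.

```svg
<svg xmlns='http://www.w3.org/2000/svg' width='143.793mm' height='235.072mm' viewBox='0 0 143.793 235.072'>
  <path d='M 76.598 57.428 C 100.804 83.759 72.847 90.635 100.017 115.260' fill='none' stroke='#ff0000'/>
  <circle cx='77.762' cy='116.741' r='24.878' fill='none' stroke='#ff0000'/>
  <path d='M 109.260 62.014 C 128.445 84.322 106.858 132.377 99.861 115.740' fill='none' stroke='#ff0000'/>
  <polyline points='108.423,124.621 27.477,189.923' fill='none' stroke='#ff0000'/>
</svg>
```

1 u = 1 mm; y_m = 235.072 − y.

[1] `<path>` cubic bezier, #ff0000→cut S825 F895: (76.598,177.644) → (86.648,160.962) → (87.196,148.088) → (88.299,135.534) → (100.017,119.812)

[2] `<circle>` circle, #ff0000→cut S825 F895: (102.640,118.331) → (95.353,135.922) → (77.762,143.209) → (60.171,135.922) → (52.884,118.331) → (60.171,100.740) → (77.762,93.453) → (95.353,100.740) → (102.640,118.331) (closed)

[3] `<path>` cubic bezier, #ff0000→cut S825 F895: (109.260,173.058) → (116.869,152.913) → (114.379,131.591) → (106.979,117.571) → (99.861,119.332)

[4] `<polyline>` line segment, #ff0000→cut S825 F895: (108.423,110.451) → (27.477,45.149)

G21
G90
G00 X76.598 Y177.644
M4 S825
G1 X86.648 Y160.962 F895
G1 X87.196 Y148.088
G1 X88.299 Y135.534
G1 X100.017 Y119.812
M5
G00 X102.640 Y118.331
M4 S825
G1 X95.353 Y135.922 F895
G1 X77.762 Y143.209
G1 X60.171 Y135.922
G1 X52.884 Y118.331
G1 X60.171 Y100.740
G1 X77.762 Y93.453
G1 X95.353 Y100.740
G1 X102.640 Y118.331
M5
G00 X109.260 Y173.058
M4 S825
G1 X116.869 Y152.913 F895
G1 X114.379 Y131.591
G1 X106.979 Y117.571
G1 X99.861 Y119.332
M5
G00 X108.423 Y110.451
M4 S825
G1 X27.477 Y45.149 F895
M5
G00 X0.000 Y0.000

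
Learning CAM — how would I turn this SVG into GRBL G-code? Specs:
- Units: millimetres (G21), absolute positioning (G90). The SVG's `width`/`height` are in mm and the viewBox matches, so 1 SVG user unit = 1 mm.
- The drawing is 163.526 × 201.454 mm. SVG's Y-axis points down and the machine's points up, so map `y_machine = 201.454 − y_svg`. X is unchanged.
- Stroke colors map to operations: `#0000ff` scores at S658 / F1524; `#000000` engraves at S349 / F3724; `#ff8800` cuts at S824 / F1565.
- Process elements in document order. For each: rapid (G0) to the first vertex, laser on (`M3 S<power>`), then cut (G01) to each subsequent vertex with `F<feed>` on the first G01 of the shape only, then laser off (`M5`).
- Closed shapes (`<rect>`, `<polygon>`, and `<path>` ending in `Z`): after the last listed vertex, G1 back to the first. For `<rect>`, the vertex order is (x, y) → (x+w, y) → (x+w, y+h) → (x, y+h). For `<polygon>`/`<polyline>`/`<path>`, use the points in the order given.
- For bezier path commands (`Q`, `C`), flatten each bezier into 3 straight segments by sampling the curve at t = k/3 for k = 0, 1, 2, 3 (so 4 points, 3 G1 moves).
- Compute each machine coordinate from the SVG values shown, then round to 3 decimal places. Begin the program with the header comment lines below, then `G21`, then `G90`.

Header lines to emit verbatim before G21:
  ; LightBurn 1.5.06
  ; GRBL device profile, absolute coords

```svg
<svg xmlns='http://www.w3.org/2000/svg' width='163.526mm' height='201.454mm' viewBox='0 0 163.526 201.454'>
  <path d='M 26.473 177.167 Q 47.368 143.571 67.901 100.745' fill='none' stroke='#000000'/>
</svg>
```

; LightBurn 1.5.06
; GRBL device profile, absolute coords
G21
G90
G0 X26.473 Y24.287
M3 S349
G01 X40.363 Y47.710 F3724
G01 X54.172 Y73.184
G01 X67.901 Y100.709
M5

viewBox `0 0 163.526 201.454` with mm width/height → 1 unit = 1 mm. Flip: y_m = 201.454 − y_svg.

**Shape 1** — `<path>` quadratic bezier, stroke `#000000` → engrave (S349, F3724). Control points (SVG): P0=(26.473,177.167), P1=(47.368,143.571), P2=(67.901,100.745); sampled at t=k/3. Machine vertices: (26.473,24.287) → (40.363,47.710) → (54.172,73.184) → (67.901,100.709). Open path.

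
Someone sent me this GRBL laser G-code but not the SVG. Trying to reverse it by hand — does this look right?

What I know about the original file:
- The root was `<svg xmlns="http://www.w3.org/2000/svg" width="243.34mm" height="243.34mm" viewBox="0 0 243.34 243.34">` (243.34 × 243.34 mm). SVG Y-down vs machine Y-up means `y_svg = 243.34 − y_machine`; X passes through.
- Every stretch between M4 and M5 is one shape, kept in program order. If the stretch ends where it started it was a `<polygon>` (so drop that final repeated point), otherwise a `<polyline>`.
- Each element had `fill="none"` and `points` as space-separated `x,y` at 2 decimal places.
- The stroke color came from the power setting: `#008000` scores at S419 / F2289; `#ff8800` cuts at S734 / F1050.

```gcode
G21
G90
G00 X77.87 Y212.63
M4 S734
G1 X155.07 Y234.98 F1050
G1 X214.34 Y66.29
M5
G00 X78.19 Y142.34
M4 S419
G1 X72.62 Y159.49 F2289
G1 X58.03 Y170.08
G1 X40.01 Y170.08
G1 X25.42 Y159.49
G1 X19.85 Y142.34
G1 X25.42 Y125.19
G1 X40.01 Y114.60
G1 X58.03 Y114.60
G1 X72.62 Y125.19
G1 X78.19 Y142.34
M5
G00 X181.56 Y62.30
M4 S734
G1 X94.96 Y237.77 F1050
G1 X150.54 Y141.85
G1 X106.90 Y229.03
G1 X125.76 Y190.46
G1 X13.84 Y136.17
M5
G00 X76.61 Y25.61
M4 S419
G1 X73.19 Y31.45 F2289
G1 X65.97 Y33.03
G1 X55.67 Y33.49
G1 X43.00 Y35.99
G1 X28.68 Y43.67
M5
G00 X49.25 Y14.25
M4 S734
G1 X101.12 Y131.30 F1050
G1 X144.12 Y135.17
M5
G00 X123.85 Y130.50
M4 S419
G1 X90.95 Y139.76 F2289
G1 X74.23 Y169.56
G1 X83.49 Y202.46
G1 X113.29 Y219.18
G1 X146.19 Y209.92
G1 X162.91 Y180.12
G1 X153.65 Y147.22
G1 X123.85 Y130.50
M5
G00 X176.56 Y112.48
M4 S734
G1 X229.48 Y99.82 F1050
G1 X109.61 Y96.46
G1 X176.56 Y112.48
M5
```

<svg xmlns="http://www.w3.org/2000/svg" width="243.34mm" height="243.34mm" viewBox="0 0 243.34 243.34">
  <polyline points="77.87,30.71 155.07,8.36 214.34,177.05" fill="none" stroke="#ff8800"/>
  <polygon points="78.19,101.00 72.62,83.85 58.03,73.26 40.01,73.26 25.42,83.85 19.85,101.00 25.42,118.15 40.01,128.74 58.03,128.74 72.62,118.15" fill="none" stroke="#008000"/>
  <polyline points="181.56,181.04 94.96,5.57 150.54,101.49 106.90,14.31 125.76,52.88 13.84,107.17" fill="none" stroke="#ff8800"/>
  <polyline points="76.61,217.73 73.19,211.89 65.97,210.31 55.67,209.85 43.00,207.35 28.68,199.67" fill="none" stroke="#008000"/>
  <polyline points="49.25,229.09 101.12,112.04 144.12,108.17" fill="none" stroke="#ff8800"/>
  <polygon points="123.85,112.84 90.95,103.58 74.23,73.78 83.49,40.88 113.29,24.16 146.19,33.42 162.91,63.22 153.65,96.12" fill="none" stroke="#008000"/>
  <polygon points="176.56,130.86 229.48,143.52 109.61,146.88" fill="none" stroke="#ff8800"/>
</svg>

Machine Y-up, SVG Y-down with viewBox height 243.34, so y_svg = 243.34 − y_machine; X carries over.

Run 1: power S734 maps to stroke `#ff8800` (cut). The run is open, so emit a `<polyline>` with points (Y-flipped): 77.87,30.71 155.07,8.36 214.34,177.05.

Run 2: S419 ⇒ score layer `#008000`. The run returns to its start, so emit a `<polygon>` with points (Y-flipped): 78.19,101.00 72.62,83.85 58.03,73.26 40.01,73.26 25.42,83.85 19.85,101.00 25.42,118.15 40.01,128.74 58.03,128.74 72.62,118.15.

Run 3: power S734 maps to stroke `#ff8800` (cut). The run is open, so emit a `<polyline>` with points (Y-flipped): 181.56,181.04 94.96,5.57 150.54,101.49 106.90,14.31 125.76,52.88 13.84,107.17.

Run 4: S419 ⇒ score layer `#008000`. The run is open, so emit a `<polyline>` with points (Y-flipped): 76.61,217.73 73.19,211.89 65.97,210.31 55.67,209.85 43.00,207.35 28.68,199.67.

Run 5: S734 ⇒ cut layer `#ff8800`. The run is open, so emit a `<polyline>` with points (Y-flipped): 49.25,229.09 101.12,112.04 144.12,108.17.

Run 6: S419 ⇒ score layer `#008000`. The run returns to its start, so emit a `<polygon>` with points (Y-flipped): 123.85,112.84 90.95,103.58 74.23,73.78 83.49,40.88 113.29,24.16 146.19,33.42 162.91,63.22 153.65,96.12.

Run 7: S734 ⇒ cut layer `#ff8800`. The run returns to its start, so emit a `<polygon>` with points (Y-flipped): 176.56,130.86 229.48,143.52 109.61,146.88.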